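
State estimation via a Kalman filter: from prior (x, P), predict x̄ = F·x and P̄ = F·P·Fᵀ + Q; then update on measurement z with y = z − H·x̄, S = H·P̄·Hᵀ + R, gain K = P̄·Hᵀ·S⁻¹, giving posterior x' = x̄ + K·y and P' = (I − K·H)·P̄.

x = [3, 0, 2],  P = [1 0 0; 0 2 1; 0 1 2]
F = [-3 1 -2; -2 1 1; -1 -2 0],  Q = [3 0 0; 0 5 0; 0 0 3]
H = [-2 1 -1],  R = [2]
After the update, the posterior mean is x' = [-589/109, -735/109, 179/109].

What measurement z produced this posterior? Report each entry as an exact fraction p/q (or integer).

x̄ = F·x = [-13, -4, -3]
P̄ = F·P·Fᵀ + Q = [18 3 3; 3 15 -4; 3 -4 12]
S = H·P̄·Hᵀ + R = [109]
K = P̄·Hᵀ·S⁻¹ = [-36/109; 13/109; -22/109]
x' − x̄ = [828/109, -299/109, 506/109] = K·y
y = (KᵀK)⁻¹·Kᵀ·(x' − x̄) = [-23]
z = y + H·x̄ = [-23] + [25] = [2]

z = [2]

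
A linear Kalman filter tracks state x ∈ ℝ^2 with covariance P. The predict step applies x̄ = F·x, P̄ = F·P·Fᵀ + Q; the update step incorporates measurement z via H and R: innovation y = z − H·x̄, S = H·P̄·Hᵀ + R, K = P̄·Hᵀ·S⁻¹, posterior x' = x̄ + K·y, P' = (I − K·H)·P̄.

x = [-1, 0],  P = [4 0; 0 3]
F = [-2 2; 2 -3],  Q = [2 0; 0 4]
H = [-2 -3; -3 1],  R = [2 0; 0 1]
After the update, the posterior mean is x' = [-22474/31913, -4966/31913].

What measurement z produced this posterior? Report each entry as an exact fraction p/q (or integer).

x̄ = F·x = [2, -2]
P̄ = F·P·Fᵀ + Q = [30 -34; -34 47]
S = H·P̄·Hᵀ + R = [137 -199; -199 522]
K = P̄·Hᵀ·S⁻¹ = [-2752/31913 -8630/31913; -8455/31913 5886/31913]
x' − x̄ = [-86300/31913, 58860/31913] = K·y
y = (KᵀK)⁻¹·Kᵀ·(x' − x̄) = [0, 10]
z = y + H·x̄ = [0, 10] + [2, -8] = [2, 2]

z = [2, 2]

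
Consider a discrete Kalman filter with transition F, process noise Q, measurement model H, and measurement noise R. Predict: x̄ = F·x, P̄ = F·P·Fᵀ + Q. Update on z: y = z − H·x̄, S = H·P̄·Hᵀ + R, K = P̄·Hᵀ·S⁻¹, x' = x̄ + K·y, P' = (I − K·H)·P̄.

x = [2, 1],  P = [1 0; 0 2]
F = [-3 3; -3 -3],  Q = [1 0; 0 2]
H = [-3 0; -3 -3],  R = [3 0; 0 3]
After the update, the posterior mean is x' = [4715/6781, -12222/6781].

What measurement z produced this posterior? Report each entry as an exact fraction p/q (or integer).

z = [-2, 3]

x̄ = F·x = [-3, -9]
P̄ = F·P·Fᵀ + Q = [28 -9; -9 29]
S = H·P̄·Hᵀ + R = [255 171; 171 354]
K = P̄·Hᵀ·S⁻¹ = [-2221/6781 -19/6781; 2202/6781 -2213/6781]
x' − x̄ = [25058/6781, 48807/6781] = K·y
y = (KᵀK)⁻¹·Kᵀ·(x' − x̄) = [-11, -33]
z = y + H·x̄ = [-11, -33] + [9, 36] = [-2, 3]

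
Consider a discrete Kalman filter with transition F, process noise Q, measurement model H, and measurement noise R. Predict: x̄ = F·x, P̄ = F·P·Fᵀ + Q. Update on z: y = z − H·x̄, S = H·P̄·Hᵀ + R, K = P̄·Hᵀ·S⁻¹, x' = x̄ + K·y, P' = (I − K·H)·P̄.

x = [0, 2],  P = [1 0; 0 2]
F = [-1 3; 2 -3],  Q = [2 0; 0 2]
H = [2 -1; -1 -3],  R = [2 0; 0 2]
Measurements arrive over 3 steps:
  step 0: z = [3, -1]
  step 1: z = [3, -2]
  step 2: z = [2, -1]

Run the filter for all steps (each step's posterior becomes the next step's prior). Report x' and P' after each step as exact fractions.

step 0: x' = [809/571, -114/571], P' = [1082/2855 -144/2855; -144/2855 568/2855]
step 1: x' = [953767/719957, 156550/719957], P' = [261488/719957 -33444/719957; -33444/719957 141238/719957]
step 2: x' = [80353493/88589377, 4953423/88589377], P' = [32163994/88589377 -4105296/88589377; -4105296/88589377 17367863/88589377]

step 0: x̄ = F·x = [6, -6]
step 0: P̄ = F·P·Fᵀ + Q = [21 -20; -20 24]
step 0: y = z − H·x̄ = [-15, -13]
step 0: S = H·P̄·Hᵀ + R = [190 130; 130 119]
step 0: K = P̄·Hᵀ·S⁻¹ = [1154/2855 -65/571; -428/2855 -156/571]
step 0: x' = x̄ + K·y = [809/571, -114/571]
step 0: P' = (I − K·H)·P̄ = [1082/2855 -144/2855; -144/2855 568/2855]
step 1: x̄ = F·x = [-1151/571, 1960/571]
step 1: P̄ = F·P·Fᵀ + Q = [12768/2855 -8572/2855; -8572/2855 16878/2855]
step 1: y = z − H·x̄ = [5975/571, 3587/571]
step 1: S = H·P̄·Hᵀ + R = [107948/2855 67958/2855; 67958/2855 118948/2855]
step 1: K = P̄·Hᵀ·S⁻¹ = [278210/719957 -80578/719957; -104063/719957 -195135/719957]
step 1: x' = x̄ + K·y = [953767/719957, 156550/719957]
step 1: P' = (I − K·H)·P̄ = [261488/719957 -33444/719957; -33444/719957 141238/719957]
step 2: x̄ = F·x = [-484117/719957, 205412/102851]
step 2: P̄ = F·P·Fᵀ + Q = [3173208/719957 -299302/102851; -299302/102851 84864/14693]
step 2: y = z − H·x̄ = [3846032/719957, 3109578/719957]
step 2: S = H·P̄·Hᵀ + R = [26671538/719957 16604162/719957; 16604162/719957 29467462/719957]
step 2: K = P̄·Hᵀ·S⁻¹ = [34216642/88589377 -9924053/88589377; -25578455/177178754 -47998293/177178754]
step 2: x' = x̄ + K·y = [80353493/88589377, 4953423/88589377]
step 2: P' = (I − K·H)·P̄ = [32163994/88589377 -4105296/88589377; -4105296/88589377 17367863/88589377]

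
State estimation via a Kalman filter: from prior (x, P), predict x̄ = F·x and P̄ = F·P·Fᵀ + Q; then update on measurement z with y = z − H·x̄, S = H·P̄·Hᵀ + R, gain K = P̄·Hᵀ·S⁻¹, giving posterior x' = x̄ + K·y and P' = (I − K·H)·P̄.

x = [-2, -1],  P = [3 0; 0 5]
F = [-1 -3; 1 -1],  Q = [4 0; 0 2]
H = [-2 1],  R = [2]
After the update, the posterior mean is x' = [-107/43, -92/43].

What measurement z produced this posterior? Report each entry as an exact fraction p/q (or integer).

x̄ = F·x = [5, -1]
P̄ = F·P·Fᵀ + Q = [52 12; 12 10]
S = H·P̄·Hᵀ + R = [172]
K = P̄·Hᵀ·S⁻¹ = [-23/43; -7/86]
x' − x̄ = [-322/43, -49/43] = K·y
y = (KᵀK)⁻¹·Kᵀ·(x' − x̄) = [14]
z = y + H·x̄ = [14] + [-11] = [3]

z = [3]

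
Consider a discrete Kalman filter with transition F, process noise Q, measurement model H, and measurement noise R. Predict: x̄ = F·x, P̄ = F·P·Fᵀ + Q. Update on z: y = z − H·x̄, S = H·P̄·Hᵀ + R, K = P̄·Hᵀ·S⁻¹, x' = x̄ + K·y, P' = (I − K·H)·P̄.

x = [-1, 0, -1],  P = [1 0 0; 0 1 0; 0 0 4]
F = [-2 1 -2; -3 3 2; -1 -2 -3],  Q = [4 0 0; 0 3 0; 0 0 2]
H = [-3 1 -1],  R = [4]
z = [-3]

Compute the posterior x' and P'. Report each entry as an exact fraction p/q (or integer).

x̄ = F·x = [4, 1, 4]
P̄ = F·P·Fᵀ + Q = [25 -7 24; -7 37 -27; 24 -27 43]
y = z − H·x̄ = [12]
S = H·P̄·Hᵀ + R = [549]
K = P̄·Hᵀ·S⁻¹ = [-106/549; 85/549; -142/549]
x' = x̄ + K·y = [308/183, 523/183, 164/183]
P' = (I − K·H)·P̄ = [2489/549 5167/549 -1876/549; 5167/549 13088/549 -2753/549; -1876/549 -2753/549 3443/549]

x' = [308/183, 523/183, 164/183]
P' = [2489/549 5167/549 -1876/549; 5167/549 13088/549 -2753/549; -1876/549 -2753/549 3443/549]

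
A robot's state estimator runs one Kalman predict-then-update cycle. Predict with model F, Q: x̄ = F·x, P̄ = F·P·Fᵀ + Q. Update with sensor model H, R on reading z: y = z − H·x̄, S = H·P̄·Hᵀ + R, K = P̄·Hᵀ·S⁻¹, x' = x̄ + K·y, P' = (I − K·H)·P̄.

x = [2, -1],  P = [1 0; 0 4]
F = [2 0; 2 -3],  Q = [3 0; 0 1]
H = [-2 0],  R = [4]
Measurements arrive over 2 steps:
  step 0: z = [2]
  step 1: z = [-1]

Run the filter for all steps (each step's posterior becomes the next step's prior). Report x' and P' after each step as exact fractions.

step 0: x̄ = F·x = [4, 7]
step 0: P̄ = F·P·Fᵀ + Q = [7 4; 4 41]
step 0: y = z − H·x̄ = [10]
step 0: S = H·P̄·Hᵀ + R = [32]
step 0: K = P̄·Hᵀ·S⁻¹ = [-7/16; -1/4]
step 0: x' = x̄ + K·y = [-3/8, 9/2]
step 0: P' = (I − K·H)·P̄ = [7/8 1/2; 1/2 39]
step 1: x̄ = F·x = [-3/4, -57/4]
step 1: P̄ = F·P·Fᵀ + Q = [13/2 1/2; 1/2 699/2]
step 1: y = z − H·x̄ = [-5/2]
step 1: S = H·P̄·Hᵀ + R = [30]
step 1: K = P̄·Hᵀ·S⁻¹ = [-13/30; -1/30]
step 1: x' = x̄ + K·y = [1/3, -85/6]
step 1: P' = (I − K·H)·P̄ = [13/15 1/15; 1/15 5242/15]

step 0: x' = [-3/8, 9/2], P' = [7/8 1/2; 1/2 39]
step 1: x' = [1/3, -85/6], P' = [13/15 1/15; 1/15 5242/15]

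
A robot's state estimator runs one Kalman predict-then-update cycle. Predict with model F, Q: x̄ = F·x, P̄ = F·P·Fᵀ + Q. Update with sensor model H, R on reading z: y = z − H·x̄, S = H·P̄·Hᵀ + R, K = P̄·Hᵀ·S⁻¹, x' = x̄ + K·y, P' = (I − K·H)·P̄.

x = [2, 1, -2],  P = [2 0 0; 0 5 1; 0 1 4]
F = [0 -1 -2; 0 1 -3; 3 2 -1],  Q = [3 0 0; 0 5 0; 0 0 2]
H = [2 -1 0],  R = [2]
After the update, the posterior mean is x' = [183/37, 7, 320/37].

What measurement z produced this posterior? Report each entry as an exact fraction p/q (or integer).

x̄ = F·x = [3, 7, 10]
P̄ = F·P·Fᵀ + Q = [28 20 -5; 20 40 15; -5 15 40]
S = H·P̄·Hᵀ + R = [74]
K = P̄·Hᵀ·S⁻¹ = [18/37; 0; -25/74]
x' − x̄ = [72/37, 0, -50/37] = K·y
y = (KᵀK)⁻¹·Kᵀ·(x' − x̄) = [4]
z = y + H·x̄ = [4] + [-1] = [3]

z = [3]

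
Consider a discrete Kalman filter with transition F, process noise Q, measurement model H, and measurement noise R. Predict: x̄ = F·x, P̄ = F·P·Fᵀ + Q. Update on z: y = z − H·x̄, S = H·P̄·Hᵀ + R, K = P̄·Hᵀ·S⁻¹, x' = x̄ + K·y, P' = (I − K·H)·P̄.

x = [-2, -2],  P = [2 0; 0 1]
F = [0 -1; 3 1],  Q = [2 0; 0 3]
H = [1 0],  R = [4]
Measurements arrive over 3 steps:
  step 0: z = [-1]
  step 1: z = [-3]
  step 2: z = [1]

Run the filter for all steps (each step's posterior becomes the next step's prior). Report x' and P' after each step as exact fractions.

step 0: x' = [5/7, -53/7], P' = [12/7 -4/7; -4/7 153/7]
step 1: x' = [-289/195, 144/65], P' = [668/195 -188/65; -188/65 1449/65]
step 2: x' = [1003/1839, -2316/613], P' = [6316/1839 -1180/613; -1180/613 19749/613]

step 0: x̄ = F·x = [2, -8]
step 0: P̄ = F·P·Fᵀ + Q = [3 -1; -1 22]
step 0: y = z − H·x̄ = [-3]
step 0: S = H·P̄·Hᵀ + R = [7]
step 0: K = P̄·Hᵀ·S⁻¹ = [3/7; -1/7]
step 0: x' = x̄ + K·y = [5/7, -53/7]
step 0: P' = (I − K·H)·P̄ = [12/7 -4/7; -4/7 153/7]
step 1: x̄ = F·x = [53/7, -38/7]
step 1: P̄ = F·P·Fᵀ + Q = [167/7 -141/7; -141/7 258/7]
step 1: y = z − H·x̄ = [-74/7]
step 1: S = H·P̄·Hᵀ + R = [195/7]
step 1: K = P̄·Hᵀ·S⁻¹ = [167/195; -47/65]
step 1: x' = x̄ + K·y = [-289/195, 144/65]
step 1: P' = (I − K·H)·P̄ = [668/195 -188/65; -188/65 1449/65]
step 2: x̄ = F·x = [-144/65, -29/13]
step 2: P̄ = F·P·Fᵀ + Q = [1579/65 -177/13; -177/13 504/13]
step 2: y = z − H·x̄ = [209/65]
step 2: S = H·P̄·Hᵀ + R = [1839/65]
step 2: K = P̄·Hᵀ·S⁻¹ = [1579/1839; -295/613]
step 2: x' = x̄ + K·y = [1003/1839, -2316/613]
step 2: P' = (I − K·H)·P̄ = [6316/1839 -1180/613; -1180/613 19749/613]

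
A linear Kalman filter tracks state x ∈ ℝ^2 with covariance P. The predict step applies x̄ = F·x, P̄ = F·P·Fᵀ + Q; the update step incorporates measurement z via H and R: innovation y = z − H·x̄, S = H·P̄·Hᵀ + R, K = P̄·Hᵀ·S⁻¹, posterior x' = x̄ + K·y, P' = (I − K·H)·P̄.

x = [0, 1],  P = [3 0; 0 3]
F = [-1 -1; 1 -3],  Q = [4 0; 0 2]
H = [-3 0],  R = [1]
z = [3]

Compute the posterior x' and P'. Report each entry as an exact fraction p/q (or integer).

x' = [-1, -3]
P' = [10/91 6/91; 6/91 2588/91]

x̄ = F·x = [-1, -3]
P̄ = F·P·Fᵀ + Q = [10 6; 6 32]
y = z − H·x̄ = [0]
S = H·P̄·Hᵀ + R = [91]
K = P̄·Hᵀ·S⁻¹ = [-30/91; -18/91]
x' = x̄ + K·y = [-1, -3]
P' = (I − K·H)·P̄ = [10/91 6/91; 6/91 2588/91]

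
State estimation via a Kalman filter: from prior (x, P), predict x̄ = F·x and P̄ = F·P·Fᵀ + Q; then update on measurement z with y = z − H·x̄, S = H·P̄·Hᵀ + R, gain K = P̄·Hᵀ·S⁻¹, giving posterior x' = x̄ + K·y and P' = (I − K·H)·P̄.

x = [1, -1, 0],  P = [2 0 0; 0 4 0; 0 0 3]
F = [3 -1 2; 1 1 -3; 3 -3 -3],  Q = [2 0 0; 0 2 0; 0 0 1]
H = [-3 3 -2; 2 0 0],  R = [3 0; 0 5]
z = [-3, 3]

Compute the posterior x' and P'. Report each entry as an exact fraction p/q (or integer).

x' = [1162/835, 89599/41750, 111867/41750]
P' = [180/167 158/835 -1086/835; 158/835 1005261/41750 1488513/41750; -1086/835 1488513/41750 2331879/41750]

x̄ = F·x = [4, 0, 6]
P̄ = F·P·Fᵀ + Q = [36 -16 12; -16 35 21; 12 21 82]
y = z − H·x̄ = [21, -5]
S = H·P̄·Hᵀ + R = [1150 -360; -360 149]
K = P̄·Hᵀ·S⁻¹ = [-18/835 72/167; 5019/41750 316/4175; -11773/41750 -2172/4175]
x' = x̄ + K·y = [1162/835, 89599/41750, 111867/41750]
P' = (I − K·H)·P̄ = [180/167 158/835 -1086/835; 158/835 1005261/41750 1488513/41750; -1086/835 1488513/41750 2331879/41750]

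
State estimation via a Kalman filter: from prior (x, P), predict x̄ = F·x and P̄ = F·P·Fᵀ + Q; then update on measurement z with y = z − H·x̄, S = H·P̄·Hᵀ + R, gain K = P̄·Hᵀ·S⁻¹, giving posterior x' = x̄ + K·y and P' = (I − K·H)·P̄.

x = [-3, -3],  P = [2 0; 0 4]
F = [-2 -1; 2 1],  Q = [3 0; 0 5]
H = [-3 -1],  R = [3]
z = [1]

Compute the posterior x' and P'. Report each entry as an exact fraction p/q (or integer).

x' = [120/83, -386/83]
P' = [156/83 -369/83; -369/83 1050/83]

x̄ = F·x = [9, -9]
P̄ = F·P·Fᵀ + Q = [15 -12; -12 17]
y = z − H·x̄ = [19]
S = H·P̄·Hᵀ + R = [83]
K = P̄·Hᵀ·S⁻¹ = [-33/83; 19/83]
x' = x̄ + K·y = [120/83, -386/83]
P' = (I − K·H)·P̄ = [156/83 -369/83; -369/83 1050/83]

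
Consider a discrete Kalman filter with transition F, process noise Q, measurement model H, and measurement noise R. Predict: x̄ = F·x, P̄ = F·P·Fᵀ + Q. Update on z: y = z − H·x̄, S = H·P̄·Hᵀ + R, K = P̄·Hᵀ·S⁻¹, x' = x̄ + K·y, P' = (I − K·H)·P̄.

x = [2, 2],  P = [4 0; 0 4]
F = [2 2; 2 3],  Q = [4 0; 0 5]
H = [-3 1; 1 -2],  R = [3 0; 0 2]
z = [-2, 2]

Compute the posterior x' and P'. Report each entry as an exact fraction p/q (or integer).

x̄ = F·x = [8, 10]
P̄ = F·P·Fᵀ + Q = [36 40; 40 57]
y = z − H·x̄ = [12, 14]
S = H·P̄·Hᵀ + R = [144 58; 58 106]
K = P̄·Hᵀ·S⁻¹ = [-1164/2975 -598/2975; -1193/5950 -3501/5950]
x' = x̄ + K·y = [292/595, -383/595]
P' = (I − K·H)·P̄ = [1636/2975 1416/2975; 1416/2975 4917/5950]

x' = [292/595, -383/595]
P' = [1636/2975 1416/2975; 1416/2975 4917/5950]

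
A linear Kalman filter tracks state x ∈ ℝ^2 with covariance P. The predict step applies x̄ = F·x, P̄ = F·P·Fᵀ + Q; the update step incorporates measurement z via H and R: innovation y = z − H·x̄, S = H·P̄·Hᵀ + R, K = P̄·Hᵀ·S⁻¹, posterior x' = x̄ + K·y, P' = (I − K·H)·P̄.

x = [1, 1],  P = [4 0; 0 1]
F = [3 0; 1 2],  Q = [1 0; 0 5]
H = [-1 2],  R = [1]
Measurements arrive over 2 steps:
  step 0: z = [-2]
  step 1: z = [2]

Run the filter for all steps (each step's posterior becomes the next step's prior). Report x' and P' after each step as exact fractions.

step 0: x' = [191/42, 4/3], P' = [1385/42 49/3; 49/3 25/3]
step 1: x' = [47/3, 7120/807], P' = [413/3 209/3; 209/3 28645/807]

step 0: x̄ = F·x = [3, 3]
step 0: P̄ = F·P·Fᵀ + Q = [37 12; 12 13]
step 0: y = z − H·x̄ = [-5]
step 0: S = H·P̄·Hᵀ + R = [42]
step 0: K = P̄·Hᵀ·S⁻¹ = [-13/42; 1/3]
step 0: x' = x̄ + K·y = [191/42, 4/3]
step 0: P' = (I − K·H)·P̄ = [1385/42 49/3; 49/3 25/3]
step 1: x̄ = F·x = [191/14, 101/14]
step 1: P̄ = F·P·Fᵀ + Q = [4169/14 2757/14; 2757/14 1913/14]
step 1: y = z − H·x̄ = [17/14]
step 1: S = H·P̄·Hᵀ + R = [807/14]
step 1: K = P̄·Hᵀ·S⁻¹ = [5/3; 1069/807]
step 1: x' = x̄ + K·y = [47/3, 7120/807]
step 1: P' = (I − K·H)·P̄ = [413/3 209/3; 209/3 28645/807]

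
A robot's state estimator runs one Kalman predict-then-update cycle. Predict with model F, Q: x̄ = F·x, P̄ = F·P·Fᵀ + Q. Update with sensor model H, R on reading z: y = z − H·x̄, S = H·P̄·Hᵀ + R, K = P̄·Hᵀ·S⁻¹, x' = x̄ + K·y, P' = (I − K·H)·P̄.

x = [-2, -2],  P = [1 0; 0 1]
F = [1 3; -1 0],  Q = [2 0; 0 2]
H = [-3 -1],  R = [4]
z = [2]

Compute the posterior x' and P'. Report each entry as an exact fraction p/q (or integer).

x' = [-172/109, 2]
P' = [83/109 -1; -1 3]

x̄ = F·x = [-8, 2]
P̄ = F·P·Fᵀ + Q = [12 -1; -1 3]
y = z − H·x̄ = [-20]
S = H·P̄·Hᵀ + R = [109]
K = P̄·Hᵀ·S⁻¹ = [-35/109; 0]
x' = x̄ + K·y = [-172/109, 2]
P' = (I − K·H)·P̄ = [83/109 -1; -1 3]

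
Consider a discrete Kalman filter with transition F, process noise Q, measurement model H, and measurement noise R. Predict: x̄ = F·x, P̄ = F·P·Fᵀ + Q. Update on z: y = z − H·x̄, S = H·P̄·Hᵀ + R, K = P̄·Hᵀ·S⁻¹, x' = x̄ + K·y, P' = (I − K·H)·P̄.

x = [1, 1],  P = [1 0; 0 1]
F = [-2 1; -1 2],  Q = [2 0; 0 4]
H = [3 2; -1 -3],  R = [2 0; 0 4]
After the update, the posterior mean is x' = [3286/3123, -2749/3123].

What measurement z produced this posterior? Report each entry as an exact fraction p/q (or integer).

z = [2, 3]

x̄ = F·x = [-1, 1]
P̄ = F·P·Fᵀ + Q = [7 4; 4 9]
S = H·P̄·Hᵀ + R = [149 -119; -119 116]
K = P̄·Hᵀ·S⁻¹ = [1103/3123 620/3123; -209/3123 -1049/3123]
x' − x̄ = [6409/3123, -5872/3123] = K·y
y = (KᵀK)⁻¹·Kᵀ·(x' − x̄) = [3, 5]
z = y + H·x̄ = [3, 5] + [-1, -2] = [2, 3]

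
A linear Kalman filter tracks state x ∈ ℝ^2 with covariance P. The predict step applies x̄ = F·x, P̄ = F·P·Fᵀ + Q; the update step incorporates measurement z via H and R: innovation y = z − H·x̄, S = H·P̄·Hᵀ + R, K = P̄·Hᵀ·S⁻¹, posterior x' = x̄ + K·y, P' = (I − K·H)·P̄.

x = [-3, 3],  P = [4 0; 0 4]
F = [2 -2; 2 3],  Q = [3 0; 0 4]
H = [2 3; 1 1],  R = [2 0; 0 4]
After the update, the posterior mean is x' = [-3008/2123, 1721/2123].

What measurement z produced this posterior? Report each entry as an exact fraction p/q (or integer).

z = [-1, 3]

x̄ = F·x = [-12, 3]
P̄ = F·P·Fᵀ + Q = [35 -8; -8 56]
S = H·P̄·Hᵀ + R = [550 198; 198 79]
K = P̄·Hᵀ·S⁻¹ = [-856/2123 261/193; 1252/2123 -168/193]
x' − x̄ = [22468/2123, -4648/2123] = K·y
y = (KᵀK)⁻¹·Kᵀ·(x' − x̄) = [14, 12]
z = y + H·x̄ = [14, 12] + [-15, -9] = [-1, 3]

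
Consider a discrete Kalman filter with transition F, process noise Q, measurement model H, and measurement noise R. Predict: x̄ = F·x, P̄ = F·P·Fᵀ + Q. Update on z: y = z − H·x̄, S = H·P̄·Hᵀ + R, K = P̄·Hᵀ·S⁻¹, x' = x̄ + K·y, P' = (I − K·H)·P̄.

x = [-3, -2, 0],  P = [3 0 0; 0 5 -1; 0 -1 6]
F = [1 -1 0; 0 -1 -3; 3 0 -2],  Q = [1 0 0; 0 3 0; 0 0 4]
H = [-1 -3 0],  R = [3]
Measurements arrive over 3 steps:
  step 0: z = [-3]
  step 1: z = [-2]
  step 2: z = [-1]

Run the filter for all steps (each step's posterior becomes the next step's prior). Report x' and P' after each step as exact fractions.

step 0: x' = [-93/88, 179/132, -2485/264], P' = [1509/176 -249/88 687/176; -249/88 167/132 -289/264; 687/176 -289/264 17159/528]
step 1: x' = [-1308307/677350, 181559/135470, 84549/677350], P' = [22211403/1354700 -1482471/270940 37273779/1354700; -1482471/270940 116987/54188 -2429723/270940; 37273779/1354700 -2429723/270940 78349547/1354700]
step 2: x' = [-4942708391/1242746437, 2058629387/1242746437, -13197278691/2485492874], P' = [12298128780/1242746437 -4192495002/1242746437 35006794857/2485492874; -4192495002/1242746437 1842448052/1242746437 -11475058717/2485492874; 35006794857/2485492874 -11475058717/2485492874 151141887249/4970985748]

step 0: x̄ = F·x = [-1, 2, -9]
step 0: P̄ = F·P·Fᵀ + Q = [9 2 7; 2 56 34; 7 34 55]
step 0: y = z − H·x̄ = [2]
step 0: S = H·P̄·Hᵀ + R = [528]
step 0: K = P̄·Hᵀ·S⁻¹ = [-5/176; -85/264; -109/528]
step 0: x' = x̄ + K·y = [-93/88, 179/132, -2485/264]
step 0: P' = (I − K·H)·P̄ = [1509/176 -249/88 687/176; -249/88 167/132 -289/264; 687/176 -289/264 17159/528]
step 1: x̄ = F·x = [-637/264, 7097/264, 4133/264]
step 1: P̄ = F·P·Fᵀ + Q = [8711/528 -5755/528 12785/528; -5755/528 153215/528 87731/528; 12785/528 87731/528 86759/528]
step 1: y = z − H·x̄ = [10063/132]
step 1: S = H·P̄·Hᵀ + R = [338675/132]
step 1: K = P̄·Hᵀ·S⁻¹ = [4277/677350; -45389/135470; -137989/677350]
step 1: x' = x̄ + K·y = [-1308307/677350, 181559/135470, 84549/677350]
step 1: P' = (I − K·H)·P̄ = [22211403/1354700 -1482471/270940 37273779/1354700; -1482471/270940 116987/54188 -2429723/270940; 37273779/1354700 -2429723/270940 78349547/1354700]
step 2: x̄ = F·x = [-1108051/338675, -580721/338675, -4094019/677350]
step 2: P̄ = F·P·Fᵀ + Q = [10328872/338675 -34482538/338675 -4986757/677350; -34482538/338675 159810752/338675 66286553/677350; -4986757/677350 66286553/677350 71434267/1354700]
step 2: y = z − H·x̄ = [-3188889/338675]
step 2: S = H·P̄·Hᵀ + R = [1242746437/338675]
step 2: K = P̄·Hᵀ·S⁻¹ = [93118742/1242746437; -444949718/1242746437; -96936451/1242746437]
step 2: x' = x̄ + K·y = [-4942708391/1242746437, 2058629387/1242746437, -13197278691/2485492874]
step 2: P' = (I − K·H)·P̄ = [12298128780/1242746437 -4192495002/1242746437 35006794857/2485492874; -4192495002/1242746437 1842448052/1242746437 -11475058717/2485492874; 35006794857/2485492874 -11475058717/2485492874 151141887249/4970985748]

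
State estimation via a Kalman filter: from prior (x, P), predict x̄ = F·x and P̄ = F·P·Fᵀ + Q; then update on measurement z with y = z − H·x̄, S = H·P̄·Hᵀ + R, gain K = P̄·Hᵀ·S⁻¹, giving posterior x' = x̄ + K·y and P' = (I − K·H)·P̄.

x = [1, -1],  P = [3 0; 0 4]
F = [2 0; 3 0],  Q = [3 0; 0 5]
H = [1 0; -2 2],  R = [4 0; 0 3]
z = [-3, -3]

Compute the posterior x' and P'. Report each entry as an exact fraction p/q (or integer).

x̄ = F·x = [2, 3]
P̄ = F·P·Fᵀ + Q = [15 18; 18 32]
y = z − H·x̄ = [-5, -5]
S = H·P̄·Hᵀ + R = [19 6; 6 47]
K = P̄·Hᵀ·S⁻¹ = [669/857 24/857; 678/857 424/857]
x' = x̄ + K·y = [-1751/857, -2939/857]
P' = (I − K·H)·P̄ = [2676/857 2712/857; 2712/857 3348/857]

x' = [-1751/857, -2939/857]
P' = [2676/857 2712/857; 2712/857 3348/857]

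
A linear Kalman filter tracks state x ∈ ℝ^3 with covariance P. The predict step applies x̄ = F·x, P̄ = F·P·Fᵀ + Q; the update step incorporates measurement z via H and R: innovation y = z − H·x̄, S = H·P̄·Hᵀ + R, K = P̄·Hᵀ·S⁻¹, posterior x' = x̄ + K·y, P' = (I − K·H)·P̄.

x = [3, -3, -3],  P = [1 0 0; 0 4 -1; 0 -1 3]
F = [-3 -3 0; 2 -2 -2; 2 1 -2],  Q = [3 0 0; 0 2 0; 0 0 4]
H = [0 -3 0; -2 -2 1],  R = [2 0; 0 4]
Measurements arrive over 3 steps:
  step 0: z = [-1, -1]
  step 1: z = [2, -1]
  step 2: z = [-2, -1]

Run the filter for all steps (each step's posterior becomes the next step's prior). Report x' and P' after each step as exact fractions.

step 0: x̄ = F·x = [0, 18, 9]
step 0: P̄ = F·P·Fᵀ + Q = [48 12 -24; 12 26 6; -24 6 28]
step 0: y = z − H·x̄ = [53, 26]
step 0: S = H·P̄·Hᵀ + R = [236 210; 210 496]
step 0: K = P̄·Hᵀ·S⁻¹ = [3096/18239 -6606/18239; -5997/18239 -35/18239; -5592/18239 4721/18239]
step 0: x' = x̄ + K·y = [-7668/18239, 9551/18239, -9479/18239]
step 0: P' = (I − K·H)·P̄ = [35664/18239 -2064/18239 40776/18239; -2064/18239 3998/18239 3728/18239; 40776/18239 3728/18239 107892/18239]
step 1: x̄ = F·x = [-5649/18239, -15480/18239, 13173/18239]
step 1: P̄ = F·P·Fᵀ + Q = [374523/18239 77028/18239 59622/18239; 77028/18239 346822/18239 251604/18239; 59622/18239 251604/18239 301802/18239]
step 1: y = z − H·x̄ = [-9962/18239, -73670/18239]
step 1: S = H·P̄·Hᵀ + R = [3157876/18239 1788288/18239; 1788288/18239 2631458/18239]
step 1: K = P̄·Hᵀ·S⁻¹ = [6170139/35033747 -15422724/35033747; -22917255/70067494 -149024/35033747; -9682833/35033747 2311313/35033747]
step 1: x' = x̄ + K·y = [48073881/35033747, -22873675/35033747, 21255853/35033747]
step 1: P' = (I − K·H)·P̄ = [84325083/35033747 -4113426/35033747 98732418/35033747; -4113426/35033747 7639085/35033747 6455222/35033747; 98732418/35033747 6455222/35033747 219620532/35033747]
step 2: x̄ = F·x = [-75600618/35033747, 99383406/35033747, 30762381/35033747]
step 2: P̄ = F·P·Fᵀ + Q = [858737085/35033747 171009852/35033747 139278921/35033747; 171009852/35033747 611096134/35033747 431782242/35033747; 139278921/35033747 431782242/35033747 531422597/35033747]
step 2: y = z − H·x̄ = [228082724/35033747, -18230552/35033747]
step 2: S = H·P̄·Hᵀ + R = [5569932700/35033747 3397289190/35033747; 3397289190/35033747 5634724625/35033747]
step 2: K = P̄·Hᵀ·S⁻¹ = [10369274031/56640995620 -12777049359/28320497810; -3700936713/11328199124 -113242973/28320497810; -3727975848/14160248905 712963303/14160248905]
step 2: x' = x̄ + K·y = [-2071112577/2832049781, 10081032679/14160248905, -12207704449/14160248905]
step 2: P' = (I − K·H)·P̄ = [69791350803/28320497810 -3456424677/28320497810 40780827408/14160248905; -3456424677/28320497810 1233645571/5664099562 2485317232/14160248905; 40780827408/14160248905 2485317232/14160248905 89384142492/14160248905]

step 0: x' = [-7668/18239, 9551/18239, -9479/18239], P' = [35664/18239 -2064/18239 40776/18239; -2064/18239 3998/18239 3728/18239; 40776/18239 3728/18239 107892/18239]
step 1: x' = [48073881/35033747, -22873675/35033747, 21255853/35033747], P' = [84325083/35033747 -4113426/35033747 98732418/35033747; -4113426/35033747 7639085/35033747 6455222/35033747; 98732418/35033747 6455222/35033747 219620532/35033747]
step 2: x' = [-2071112577/2832049781, 10081032679/14160248905, -12207704449/14160248905], P' = [69791350803/28320497810 -3456424677/28320497810 40780827408/14160248905; -3456424677/28320497810 1233645571/5664099562 2485317232/14160248905; 40780827408/14160248905 2485317232/14160248905 89384142492/14160248905]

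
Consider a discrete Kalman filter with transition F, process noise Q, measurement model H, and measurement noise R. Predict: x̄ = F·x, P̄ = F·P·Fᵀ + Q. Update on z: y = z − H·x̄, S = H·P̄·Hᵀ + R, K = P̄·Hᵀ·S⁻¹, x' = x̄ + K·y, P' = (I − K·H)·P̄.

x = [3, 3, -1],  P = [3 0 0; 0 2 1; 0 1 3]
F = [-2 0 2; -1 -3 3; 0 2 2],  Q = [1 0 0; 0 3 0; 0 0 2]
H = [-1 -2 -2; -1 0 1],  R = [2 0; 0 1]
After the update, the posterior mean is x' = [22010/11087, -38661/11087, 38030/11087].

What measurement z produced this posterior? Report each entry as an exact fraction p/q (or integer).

z = [-2, 1]

x̄ = F·x = [-8, -15, 4]
P̄ = F·P·Fᵀ + Q = [25 18 16; 18 33 6; 16 6 30]
S = H·P̄·Hᵀ + R = [463 5; 5 24]
K = P̄·Hᵀ·S⁻¹ = [-2187/11087 -3702/11087; -2244/11087 -5076/11087; -2182/11087 6922/11087]
x' − x̄ = [110706/11087, 127644/11087, -6318/11087] = K·y
y = (KᵀK)⁻¹·Kᵀ·(x' − x̄) = [-32, -11]
z = y + H·x̄ = [-32, -11] + [30, 12] = [-2, 1]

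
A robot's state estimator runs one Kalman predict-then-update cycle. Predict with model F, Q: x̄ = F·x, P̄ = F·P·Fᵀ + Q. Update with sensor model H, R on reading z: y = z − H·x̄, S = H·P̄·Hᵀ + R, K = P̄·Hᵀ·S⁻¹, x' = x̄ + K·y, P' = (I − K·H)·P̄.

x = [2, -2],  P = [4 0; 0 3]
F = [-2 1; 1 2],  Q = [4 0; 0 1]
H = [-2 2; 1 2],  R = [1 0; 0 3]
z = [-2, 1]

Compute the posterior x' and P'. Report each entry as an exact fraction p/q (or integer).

x' = [11957/14546, -144/1039]
P' = [6261/14546 276/1039; 276/1039 363/1039]

x̄ = F·x = [-6, -2]
P̄ = F·P·Fᵀ + Q = [23 -2; -2 17]
y = z − H·x̄ = [-10, 11]
S = H·P̄·Hᵀ + R = [177 26; 26 86]
K = P̄·Hᵀ·S⁻¹ = [-2397/7273 4663/14546; 174/1039 334/1039]
x' = x̄ + K·y = [11957/14546, -144/1039]
P' = (I − K·H)·P̄ = [6261/14546 276/1039; 276/1039 363/1039]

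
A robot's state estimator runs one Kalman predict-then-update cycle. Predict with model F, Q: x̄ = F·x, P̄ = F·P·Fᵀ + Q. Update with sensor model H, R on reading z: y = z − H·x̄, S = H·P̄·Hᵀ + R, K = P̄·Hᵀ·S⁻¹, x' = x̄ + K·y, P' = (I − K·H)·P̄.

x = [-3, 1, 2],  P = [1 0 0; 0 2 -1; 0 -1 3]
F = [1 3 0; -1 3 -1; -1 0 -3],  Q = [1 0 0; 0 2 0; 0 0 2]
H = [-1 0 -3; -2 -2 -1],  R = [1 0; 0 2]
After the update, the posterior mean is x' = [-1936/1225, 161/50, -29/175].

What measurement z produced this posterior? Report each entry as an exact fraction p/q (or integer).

z = [2, -3]

x̄ = F·x = [0, 4, -3]
P̄ = F·P·Fᵀ + Q = [20 20 8; 20 30 19; 8 19 30]
S = H·P̄·Hᵀ + R = [339 340; 340 500]
K = P̄·Hᵀ·S⁻¹ = [36/245 -338/1225; 2/55 -289/1100; -146/385 173/1925]
x' − x̄ = [-1936/1225, -39/50, 496/175] = K·y
y = (KᵀK)⁻¹·Kᵀ·(x' − x̄) = [-7, 2]
z = y + H·x̄ = [-7, 2] + [9, -5] = [2, -3]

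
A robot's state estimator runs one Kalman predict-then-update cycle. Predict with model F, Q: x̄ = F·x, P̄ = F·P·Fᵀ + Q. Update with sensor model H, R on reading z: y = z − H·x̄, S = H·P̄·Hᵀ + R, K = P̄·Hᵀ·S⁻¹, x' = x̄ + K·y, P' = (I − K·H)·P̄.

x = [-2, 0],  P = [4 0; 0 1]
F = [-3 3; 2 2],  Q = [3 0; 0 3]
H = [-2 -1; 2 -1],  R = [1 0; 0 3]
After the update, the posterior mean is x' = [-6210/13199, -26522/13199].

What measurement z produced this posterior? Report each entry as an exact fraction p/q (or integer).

z = [3, 1]

x̄ = F·x = [6, -4]
P̄ = F·P·Fᵀ + Q = [48 -18; -18 23]
S = H·P̄·Hᵀ + R = [144 -169; -169 290]
K = P̄·Hᵀ·S⁻¹ = [-3354/13199 3234/13199; -6201/13199 -6299/13199]
x' − x̄ = [-85404/13199, 26274/13199] = K·y
y = (KᵀK)⁻¹·Kᵀ·(x' − x̄) = [11, -15]
z = y + H·x̄ = [11, -15] + [-8, 16] = [3, 1]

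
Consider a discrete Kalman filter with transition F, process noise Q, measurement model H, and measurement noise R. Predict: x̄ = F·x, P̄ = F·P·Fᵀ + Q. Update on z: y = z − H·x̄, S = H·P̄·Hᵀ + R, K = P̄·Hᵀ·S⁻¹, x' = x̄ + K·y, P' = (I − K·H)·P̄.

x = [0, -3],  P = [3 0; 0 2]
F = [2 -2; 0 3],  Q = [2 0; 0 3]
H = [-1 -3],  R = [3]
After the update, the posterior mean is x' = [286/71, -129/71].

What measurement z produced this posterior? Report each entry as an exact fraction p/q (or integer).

x̄ = F·x = [6, -9]
P̄ = F·P·Fᵀ + Q = [22 -12; -12 21]
S = H·P̄·Hᵀ + R = [142]
K = P̄·Hᵀ·S⁻¹ = [7/71; -51/142]
x' − x̄ = [-140/71, 510/71] = K·y
y = (KᵀK)⁻¹·Kᵀ·(x' − x̄) = [-20]
z = y + H·x̄ = [-20] + [21] = [1]

z = [1]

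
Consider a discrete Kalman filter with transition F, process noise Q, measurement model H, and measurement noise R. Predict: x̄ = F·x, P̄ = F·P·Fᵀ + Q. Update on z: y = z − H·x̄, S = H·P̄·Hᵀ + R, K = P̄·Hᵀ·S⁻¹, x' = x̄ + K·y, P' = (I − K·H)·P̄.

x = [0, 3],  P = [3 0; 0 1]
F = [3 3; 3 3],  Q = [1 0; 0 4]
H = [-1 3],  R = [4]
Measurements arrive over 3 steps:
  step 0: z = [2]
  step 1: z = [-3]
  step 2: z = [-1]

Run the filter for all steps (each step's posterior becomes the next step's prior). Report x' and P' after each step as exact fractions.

step 0: x̄ = F·x = [9, 9]
step 0: P̄ = F·P·Fᵀ + Q = [37 36; 36 40]
step 0: y = z − H·x̄ = [-16]
step 0: S = H·P̄·Hᵀ + R = [185]
step 0: K = P̄·Hᵀ·S⁻¹ = [71/185; 84/185]
step 0: x' = x̄ + K·y = [529/185, 321/185]
step 0: P' = (I − K·H)·P̄ = [1804/185 696/185; 696/185 344/185]
step 1: x̄ = F·x = [510/37, 510/37]
step 1: P̄ = F·P·Fᵀ + Q = [6409/37 6372/37; 6372/37 6520/37]
step 1: y = z − H·x̄ = [-1131/37]
step 1: S = H·P̄·Hᵀ + R = [27005/37]
step 1: K = P̄·Hᵀ·S⁻¹ = [12707/27005; 13188/27005]
step 1: x' = x̄ + K·y = [-16191/27005, -30894/27005]
step 1: P' = (I − K·H)·P̄ = [313708/27005 121512/27005; 121512/27005 58088/27005]
step 2: x̄ = F·x = [-28251/5401, -28251/5401]
step 2: P̄ = F·P·Fᵀ + Q = [1112077/5401 1106676/5401; 1106676/5401 1128280/5401]
step 2: y = z − H·x̄ = [51101/5401]
step 2: S = H·P̄·Hᵀ + R = [4648145/5401]
step 2: K = P̄·Hᵀ·S⁻¹ = [2207951/4648145; 2278164/4648145]
step 2: x' = x̄ + K·y = [-3422744/4648145, -2758431/4648145]
step 2: P' = (I − K·H)·P̄ = [54443164/4648145 21091656/4648145; 21091656/4648145 10068104/4648145]

step 0: x' = [529/185, 321/185], P' = [1804/185 696/185; 696/185 344/185]
step 1: x' = [-16191/27005, -30894/27005], P' = [313708/27005 121512/27005; 121512/27005 58088/27005]
step 2: x' = [-3422744/4648145, -2758431/4648145], P' = [54443164/4648145 21091656/4648145; 21091656/4648145 10068104/4648145]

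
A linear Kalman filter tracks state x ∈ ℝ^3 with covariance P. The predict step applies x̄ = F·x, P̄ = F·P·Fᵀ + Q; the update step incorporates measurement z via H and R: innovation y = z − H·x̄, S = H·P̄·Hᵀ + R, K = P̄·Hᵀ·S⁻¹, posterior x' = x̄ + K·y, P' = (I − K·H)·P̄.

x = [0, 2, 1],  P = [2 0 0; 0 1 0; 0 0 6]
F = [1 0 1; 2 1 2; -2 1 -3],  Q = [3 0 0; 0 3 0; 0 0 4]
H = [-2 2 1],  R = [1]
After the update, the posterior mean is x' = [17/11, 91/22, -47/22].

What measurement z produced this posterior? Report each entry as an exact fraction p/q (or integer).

x̄ = F·x = [1, 4, -1]
P̄ = F·P·Fᵀ + Q = [11 16 -22; 16 36 -43; -22 -43 67]
S = H·P̄·Hᵀ + R = [44]
K = P̄·Hᵀ·S⁻¹ = [-3/11; -3/44; 25/44]
x' − x̄ = [6/11, 3/22, -25/22] = K·y
y = (KᵀK)⁻¹·Kᵀ·(x' − x̄) = [-2]
z = y + H·x̄ = [-2] + [5] = [3]

z = [3]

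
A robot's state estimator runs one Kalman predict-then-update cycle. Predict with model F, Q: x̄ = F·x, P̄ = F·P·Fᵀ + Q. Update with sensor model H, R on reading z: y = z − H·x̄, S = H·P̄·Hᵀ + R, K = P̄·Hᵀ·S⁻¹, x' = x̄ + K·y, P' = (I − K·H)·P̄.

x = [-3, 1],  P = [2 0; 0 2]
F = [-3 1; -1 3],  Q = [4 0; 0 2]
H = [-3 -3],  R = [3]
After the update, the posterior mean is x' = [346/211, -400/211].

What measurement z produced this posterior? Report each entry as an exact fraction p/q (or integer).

x̄ = F·x = [10, 6]
P̄ = F·P·Fᵀ + Q = [24 12; 12 22]
S = H·P̄·Hᵀ + R = [633]
K = P̄·Hᵀ·S⁻¹ = [-36/211; -34/211]
x' − x̄ = [-1764/211, -1666/211] = K·y
y = (KᵀK)⁻¹·Kᵀ·(x' − x̄) = [49]
z = y + H·x̄ = [49] + [-48] = [1]

z = [1]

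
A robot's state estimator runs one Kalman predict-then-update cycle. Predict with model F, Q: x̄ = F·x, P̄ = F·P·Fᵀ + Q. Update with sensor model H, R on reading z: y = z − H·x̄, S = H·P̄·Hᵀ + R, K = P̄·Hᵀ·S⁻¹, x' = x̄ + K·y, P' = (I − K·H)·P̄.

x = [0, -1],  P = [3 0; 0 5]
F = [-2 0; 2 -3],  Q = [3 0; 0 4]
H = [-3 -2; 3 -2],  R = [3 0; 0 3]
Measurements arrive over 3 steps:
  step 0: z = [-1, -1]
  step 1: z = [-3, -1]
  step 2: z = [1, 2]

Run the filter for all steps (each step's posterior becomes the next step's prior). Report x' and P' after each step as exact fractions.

step 0: x' = [240/37769, 19567/37769], P' = [6213/37769 -36/37769; -36/37769 14061/37769]
step 1: x' = [17749482/57410785, 50646307/57410785], P' = [9145701/57410785 -75204/57410785; -75204/57410785 20553981/57410785]
step 2: x' = [10869163785/85333998329, -69548231283/85333998329], P' = [13590808701/85333998329 -111102084/85333998329; -111102084/85333998329 30526159917/85333998329]

step 0: x̄ = F·x = [0, 3]
step 0: P̄ = F·P·Fᵀ + Q = [15 -12; -12 61]
step 0: y = z − H·x̄ = [5, 5]
step 0: S = H·P̄·Hᵀ + R = [238 109; 109 526]
step 0: K = P̄·Hᵀ·S⁻¹ = [-6189/37769 6237/37769; -9338/37769 -9410/37769]
step 0: x' = x̄ + K·y = [240/37769, 19567/37769]
step 0: P' = (I − K·H)·P̄ = [6213/37769 -36/37769; -36/37769 14061/37769]
step 1: x̄ = F·x = [-480/37769, -58221/37769]
step 1: P̄ = F·P·Fᵀ + Q = [138159/37769 -25068/37769; -25068/37769 302909/37769]
step 1: y = z − H·x̄ = [-231189/37769, -152771/37769]
step 1: S = H·P̄·Hᵀ + R = [2267558/37769 -31795/37769; -31795/37769 2869190/37769]
step 1: K = P̄·Hᵀ·S⁻¹ = [-1819113/11482157 9195837/57410785; -2725490/11482157 -13777858/57410785]
step 1: x' = x̄ + K·y = [17749482/57410785, 50646307/57410785]
step 1: P' = (I − K·H)·P̄ = [9145701/57410785 -75204/57410785; -75204/57410785 20553981/57410785]
step 2: x̄ = F·x = [-35498964/57410785, -116439957/57410785]
step 2: P̄ = F·P·Fᵀ + Q = [208815159/57410785 -37034028/57410785; -37034028/57410785 452114221/57410785]
step 2: y = z − H·x̄ = [-281966021/57410785, -11561452/57410785]
step 2: S = H·P̄·Hᵀ + R = [3415617334/57410785 -70879547/57410785; -70879547/57410785 4304434006/57410785]
step 2: K = P̄·Hᵀ·S⁻¹ = [-13516740645/85333998329 13664876757/85333998329; -20239671194/85333998329 -20461875362/85333998329]
step 2: x' = x̄ + K·y = [10869163785/85333998329, -69548231283/85333998329]
step 2: P' = (I − K·H)·P̄ = [13590808701/85333998329 -111102084/85333998329; -111102084/85333998329 30526159917/85333998329]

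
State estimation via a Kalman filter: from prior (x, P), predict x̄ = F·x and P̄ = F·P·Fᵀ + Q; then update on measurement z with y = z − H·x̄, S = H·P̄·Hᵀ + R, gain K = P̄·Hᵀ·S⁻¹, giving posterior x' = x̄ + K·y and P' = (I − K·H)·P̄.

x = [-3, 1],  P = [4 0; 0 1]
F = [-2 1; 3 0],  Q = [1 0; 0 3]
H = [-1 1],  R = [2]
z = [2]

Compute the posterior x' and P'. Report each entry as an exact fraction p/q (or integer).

x̄ = F·x = [7, -9]
P̄ = F·P·Fᵀ + Q = [18 -24; -24 39]
y = z − H·x̄ = [18]
S = H·P̄·Hᵀ + R = [107]
K = P̄·Hᵀ·S⁻¹ = [-42/107; 63/107]
x' = x̄ + K·y = [-7/107, 171/107]
P' = (I − K·H)·P̄ = [162/107 78/107; 78/107 204/107]

x' = [-7/107, 171/107]
P' = [162/107 78/107; 78/107 204/107]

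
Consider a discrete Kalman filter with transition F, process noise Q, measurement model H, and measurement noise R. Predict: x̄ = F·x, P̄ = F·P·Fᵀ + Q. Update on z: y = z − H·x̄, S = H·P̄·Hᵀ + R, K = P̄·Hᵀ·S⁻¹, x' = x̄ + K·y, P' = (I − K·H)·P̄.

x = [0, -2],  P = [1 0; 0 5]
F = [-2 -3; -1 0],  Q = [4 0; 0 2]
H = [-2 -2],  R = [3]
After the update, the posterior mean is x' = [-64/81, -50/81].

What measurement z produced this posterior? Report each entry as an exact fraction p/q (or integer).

x̄ = F·x = [6, 0]
P̄ = F·P·Fᵀ + Q = [53 2; 2 3]
S = H·P̄·Hᵀ + R = [243]
K = P̄·Hᵀ·S⁻¹ = [-110/243; -10/243]
x' − x̄ = [-550/81, -50/81] = K·y
y = (KᵀK)⁻¹·Kᵀ·(x' − x̄) = [15]
z = y + H·x̄ = [15] + [-12] = [3]

z = [3]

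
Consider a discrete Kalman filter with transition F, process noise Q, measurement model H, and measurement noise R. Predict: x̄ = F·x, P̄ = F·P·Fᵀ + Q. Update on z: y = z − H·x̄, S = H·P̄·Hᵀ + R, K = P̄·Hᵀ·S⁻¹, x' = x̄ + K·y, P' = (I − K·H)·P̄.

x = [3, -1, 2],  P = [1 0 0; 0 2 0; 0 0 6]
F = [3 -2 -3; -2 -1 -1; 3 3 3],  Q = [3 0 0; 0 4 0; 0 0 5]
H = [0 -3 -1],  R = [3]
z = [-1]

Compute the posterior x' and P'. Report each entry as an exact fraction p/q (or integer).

x' = [175/53, -191/53, 596/53]
P' = [3841/53 1010/53 -3057/53; 1010/53 524/53 -1518/53; -3057/53 -1518/53 4542/53]

x̄ = F·x = [5, -7, 12]
P̄ = F·P·Fᵀ + Q = [74 16 -57; 16 16 -30; -57 -30 86]
y = z − H·x̄ = [-10]
S = H·P̄·Hᵀ + R = [53]
K = P̄·Hᵀ·S⁻¹ = [9/53; -18/53; 4/53]
x' = x̄ + K·y = [175/53, -191/53, 596/53]
P' = (I − K·H)·P̄ = [3841/53 1010/53 -3057/53; 1010/53 524/53 -1518/53; -3057/53 -1518/53 4542/53]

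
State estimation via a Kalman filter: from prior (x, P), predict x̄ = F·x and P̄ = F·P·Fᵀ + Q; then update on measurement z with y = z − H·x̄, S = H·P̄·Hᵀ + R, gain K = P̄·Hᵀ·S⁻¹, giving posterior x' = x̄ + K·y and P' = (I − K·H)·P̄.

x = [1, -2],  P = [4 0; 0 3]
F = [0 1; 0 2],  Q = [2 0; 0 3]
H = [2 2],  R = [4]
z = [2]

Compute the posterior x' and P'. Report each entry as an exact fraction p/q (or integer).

x' = [1/3, 5/11]
P' = [4/3 -1; -1 18/11]

x̄ = F·x = [-2, -4]
P̄ = F·P·Fᵀ + Q = [5 6; 6 15]
y = z − H·x̄ = [14]
S = H·P̄·Hᵀ + R = [132]
K = P̄·Hᵀ·S⁻¹ = [1/6; 7/22]
x' = x̄ + K·y = [1/3, 5/11]
P' = (I − K·H)·P̄ = [4/3 -1; -1 18/11]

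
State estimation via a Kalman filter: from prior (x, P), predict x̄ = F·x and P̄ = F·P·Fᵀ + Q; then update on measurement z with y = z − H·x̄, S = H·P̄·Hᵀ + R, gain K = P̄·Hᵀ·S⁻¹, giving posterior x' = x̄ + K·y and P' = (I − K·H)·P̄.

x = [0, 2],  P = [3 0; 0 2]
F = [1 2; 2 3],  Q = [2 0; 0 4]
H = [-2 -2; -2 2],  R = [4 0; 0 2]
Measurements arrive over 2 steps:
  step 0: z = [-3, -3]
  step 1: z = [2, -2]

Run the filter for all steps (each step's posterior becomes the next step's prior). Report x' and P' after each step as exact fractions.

step 0: x' = [3083/2100, 41/525], P' = [367/1050 68/525; 68/525 194/525]
step 1: x' = [3685/64782, -248821/291519], P' = [1225/3599 3952/32391; 3952/32391 105454/291519]

step 0: x̄ = F·x = [4, 6]
step 0: P̄ = F·P·Fᵀ + Q = [13 18; 18 34]
step 0: y = z − H·x̄ = [17, -7]
step 0: S = H·P̄·Hᵀ + R = [336 -84; -84 46]
step 0: K = P̄·Hᵀ·S⁻¹ = [-503/2100 -11/50; -131/525 6/25]
step 0: x' = x̄ + K·y = [3083/2100, 41/525]
step 0: P' = (I − K·H)·P̄ = [367/1050 68/525; 68/525 194/525]
step 1: x̄ = F·x = [1137/700, 3329/1050]
step 1: P̄ = F·P·Fᵀ + Q = [1521/350 669/175; 669/175 5396/525]
step 1: y = z − H·x̄ = [12169/1050, -5347/1050]
step 1: S = H·P̄·Hᵀ + R = [48866/525 -12458/525; -12458/525 15704/525]
step 1: K = P̄·Hᵀ·S⁻¹ = [-14977/64782 -7073/32391; -70511/291519 69886/291519]
step 1: x' = x̄ + K·y = [3685/64782, -248821/291519]
step 1: P' = (I − K·H)·P̄ = [1225/3599 3952/32391; 3952/32391 105454/291519]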